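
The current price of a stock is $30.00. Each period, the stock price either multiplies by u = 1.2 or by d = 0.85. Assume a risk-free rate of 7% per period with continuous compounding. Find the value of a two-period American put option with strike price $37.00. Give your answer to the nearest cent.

Risk-neutral probability p = (e^0.07 − 0.85)/(1.2 − 0.85) = 0.2225/0.3500 = 0.6357
Terminal stock prices: S_uu = 43.2, S_ud = 30.6, S_dd = 21.67
Terminal payoffs (K − S): max(-6.2, 0) = 0, max(6.4, 0) = 6.4, max(15.33, 0) = 15.33
Node u (S = 36): continuation = e^(−0.07)·[0.6357·0.0000 + 0.3643·6.4000] = 2.1737; exercise value = 1.0000 ≤ continuation, so V_u = 2.1737
Node d (S = 25.5): continuation = e^(−0.07)·[0.6357·6.4000 + 0.3643·15.3250] = 8.9986; exercise value = 11.5000 > continuation, so V_d = 11.5000 (exercise)
Node 0 (S = 30): continuation = e^(−0.07)·[0.6357·2.1737 + 0.3643·11.5000] = 5.1943; exercise value = 7.0000 > continuation, so V_0 = 7.0000 (exercise)

$7.00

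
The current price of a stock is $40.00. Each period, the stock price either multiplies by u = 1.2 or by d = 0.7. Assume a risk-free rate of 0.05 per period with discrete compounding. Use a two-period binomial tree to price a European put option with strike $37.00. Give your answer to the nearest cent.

$2.72

Risk-neutral probability p = (1 + 0.05 − 0.7)/(1.2 − 0.7) = 0.3500/0.5000 = 0.7000
Terminal stock prices: S_uu = 57.6, S_ud = 33.6, S_dd = 19.6
Terminal payoffs (K − S): max(-20.6, 0) = 0, max(3.4, 0) = 3.4, max(17.4, 0) = 17.4
Node u (S = 48): V_u = 1/1.05·[0.7000·0.0000 + 0.3000·3.4000] = 0.9714
Node d (S = 28): V_d = 1/1.05·[0.7000·3.4000 + 0.3000·17.4000] = 7.2381
Node 0 (S = 40): V_0 = 1/1.05·[0.7000·0.9714 + 0.3000·7.2381] = 2.7156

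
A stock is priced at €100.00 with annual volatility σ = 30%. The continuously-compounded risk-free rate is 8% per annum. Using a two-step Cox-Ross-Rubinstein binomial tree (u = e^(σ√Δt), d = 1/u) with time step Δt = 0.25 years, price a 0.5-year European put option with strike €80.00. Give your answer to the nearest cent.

€1.26

CRR parameters: u = e^(σ√Δt) = e^(0.3·√0.25) = 1.1618, d = 1/u = 0.8607
Per-period rate: rΔt = 0.08·0.25 = 0.02, so R = e^0.02 = 1.0202
Risk-neutral probability p = (e^0.02 − 0.8607)/(1.1618 − 0.8607) = 0.1595/0.3011 = 0.5297
Terminal stock prices: S_uu = 135, S_ud = 100, S_dd = 74.08
Terminal payoffs (K − S): max(-54.99, 0) = 0, max(-20, 0) = 0, max(5.918, 0) = 5.918
Node u (S = 116.2): V_u = e^(−0.02)·[0.5297·0.0000 + 0.4703·0.0000] = 0.0000
Node d (S = 86.07): V_d = e^(−0.02)·[0.5297·0.0000 + 0.4703·5.9182] = 2.7285
Node 0 (S = 100): V_0 = e^(−0.02)·[0.5297·0.0000 + 0.4703·2.7285] = 1.2579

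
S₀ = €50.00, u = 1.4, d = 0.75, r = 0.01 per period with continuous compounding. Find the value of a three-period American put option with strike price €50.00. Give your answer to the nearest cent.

€10.69

Risk-neutral probability p = (e^0.01 − 0.75)/(1.4 − 0.75) = 0.2601/0.6500 = 0.4001
Terminal stock prices: S_uuu = 137.2, S_uud = 73.5, S_udd = 39.38, S_ddd = 21.09
Terminal payoffs (K − S): max(-87.2, 0) = 0, max(-23.5, 0) = 0, max(10.62, 0) = 10.62, max(28.91, 0) = 28.91
Node uu (S = 98): continuation = e^(−0.01)·[0.4001·0.0000 + 0.5999·0.0000] = 0.0000; exercise value = 0.0000 ≤ continuation, so V_uu = 0.0000
Node ud (S = 52.5): continuation = e^(−0.01)·[0.4001·0.0000 + 0.5999·10.6250] = 6.3108; exercise value = 0.0000 ≤ continuation, so V_ud = 6.3108
Node dd (S = 28.12): continuation = e^(−0.01)·[0.4001·10.6250 + 0.5999·28.9062] = 21.3775; exercise value = 21.8750 > continuation, so V_dd = 21.8750 (exercise)
Node u (S = 70): continuation = e^(−0.01)·[0.4001·0.0000 + 0.5999·6.3108] = 3.7483; exercise value = 0.0000 ≤ continuation, so V_u = 3.7483
Node d (S = 37.5): continuation = e^(−0.01)·[0.4001·6.3108 + 0.5999·21.8750] = 15.4924; exercise value = 12.5000 ≤ continuation, so V_d = 15.4924
Node 0 (S = 50): continuation = e^(−0.01)·[0.4001·3.7483 + 0.5999·15.4924] = 10.6865; exercise value = 0.0000 ≤ continuation, so V_0 = 10.6865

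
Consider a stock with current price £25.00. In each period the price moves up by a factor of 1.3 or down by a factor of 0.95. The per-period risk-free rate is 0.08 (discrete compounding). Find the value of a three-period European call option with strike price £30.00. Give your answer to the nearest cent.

£3.11

Risk-neutral probability p = (1 + 0.08 − 0.95)/(1.3 − 0.95) = 0.1300/0.3500 = 0.3714
Terminal stock prices: S_uuu = 54.93, S_uud = 40.14, S_udd = 29.33, S_ddd = 21.43
Terminal payoffs (S − K): max(24.93, 0) = 24.93, max(10.14, 0) = 10.14, max(-0.6687, 0) = 0, max(-8.566, 0) = 0
Node uu (S = 42.25): V_uu = 1/1.08·[0.3714·24.9250 + 0.6286·10.1375] = 14.4722
Node ud (S = 30.88): V_ud = 1/1.08·[0.3714·10.1375 + 0.6286·0.0000] = 3.4864
Node dd (S = 22.56): V_dd = 1/1.08·[0.3714·0.0000 + 0.6286·0.0000] = 0.0000
Node u (S = 32.5): V_u = 1/1.08·[0.3714·14.4722 + 0.6286·3.4864] = 7.0064
Node d (S = 23.75): V_d = 1/1.08·[0.3714·3.4864 + 0.6286·0.0000] = 1.1990
Node 0 (S = 25): V_0 = 1/1.08·[0.3714·7.0064 + 0.6286·1.1990] = 3.1075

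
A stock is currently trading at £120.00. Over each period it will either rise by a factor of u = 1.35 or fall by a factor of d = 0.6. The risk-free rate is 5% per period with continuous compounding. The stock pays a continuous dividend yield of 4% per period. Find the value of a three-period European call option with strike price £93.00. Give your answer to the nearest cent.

£41.82

Per-period risk-free factor R = e^0.05 = 1.0513; dividend-adjusted growth = e^(0.05−0.04) = 1.0101.
Risk-neutral probability p = (1.0101 − 0.6)/(1.35 − 0.6) = 0.4101/0.7500 = 0.5467
Terminal stock prices: S_uuu = 295.2, S_uud = 131.2, S_udd = 58.32, S_ddd = 25.92
Terminal payoffs (S − K): max(202.2, 0) = 202.2, max(38.22, 0) = 38.22, max(-34.68, 0) = 0, max(-67.08, 0) = 0
Node uu (S = 218.7): V_uu = e^(−0.05)·[0.5467·202.2450 + 0.4533·38.2200] = 121.6603
Node ud (S = 97.2): V_ud = e^(−0.05)·[0.5467·38.2200 + 0.4533·0.0000] = 19.8770
Node dd (S = 43.2): V_dd = e^(−0.05)·[0.5467·0.0000 + 0.4533·0.0000] = 0.0000
Node u (S = 162): V_u = e^(−0.05)·[0.5467·121.6603 + 0.4533·19.8770] = 71.8420
Node d (S = 72): V_d = e^(−0.05)·[0.5467·19.8770 + 0.4533·0.0000] = 10.3374
Node 0 (S = 120): V_0 = e^(−0.05)·[0.5467·71.8420 + 0.4533·10.3374] = 41.8199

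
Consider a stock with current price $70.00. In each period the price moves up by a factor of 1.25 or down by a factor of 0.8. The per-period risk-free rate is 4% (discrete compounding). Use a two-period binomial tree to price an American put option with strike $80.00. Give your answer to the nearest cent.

Risk-neutral probability p = (1 + 0.04 − 0.8)/(1.25 − 0.8) = 0.2400/0.4500 = 0.5333
Terminal stock prices: S_uu = 109.4, S_ud = 70, S_dd = 44.8
Terminal payoffs (K − S): max(-29.38, 0) = 0, max(10, 0) = 10, max(35.2, 0) = 35.2
Node u (S = 87.5): continuation = 1/1.04·[0.5333·0.0000 + 0.4667·10.0000] = 4.4872; exercise value = 0.0000 ≤ continuation, so V_u = 4.4872
Node d (S = 56): continuation = 1/1.04·[0.5333·10.0000 + 0.4667·35.2000] = 20.9231; exercise value = 24.0000 > continuation, so V_d = 24.0000 (exercise)
Node 0 (S = 70): continuation = 1/1.04·[0.5333·4.4872 + 0.4667·24.0000] = 13.0703; exercise value = 10.0000 ≤ continuation, so V_0 = 13.0703

$13.07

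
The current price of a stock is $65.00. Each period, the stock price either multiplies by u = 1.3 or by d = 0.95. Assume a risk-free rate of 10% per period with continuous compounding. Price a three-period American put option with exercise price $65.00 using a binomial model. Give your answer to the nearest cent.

Risk-neutral probability p = (e^0.1 − 0.95)/(1.3 − 0.95) = 0.1552/0.3500 = 0.4433
Terminal stock prices: S_uuu = 142.8, S_uud = 104.4, S_udd = 76.26, S_ddd = 55.73
Terminal payoffs (K − S): max(-77.81, 0) = 0, max(-39.36, 0) = 0, max(-11.26, 0) = 0, max(9.271, 0) = 9.271
Node uu (S = 109.9): continuation = e^(−0.1)·[0.4433·0.0000 + 0.5567·0.0000] = 0.0000; exercise value = 0.0000 ≤ continuation, so V_uu = 0.0000
Node ud (S = 80.27): continuation = e^(−0.1)·[0.4433·0.0000 + 0.5567·0.0000] = 0.0000; exercise value = 0.0000 ≤ continuation, so V_ud = 0.0000
Node dd (S = 58.66): continuation = e^(−0.1)·[0.4433·0.0000 + 0.5567·9.2706] = 4.6694; exercise value = 6.3375 > continuation, so V_dd = 6.3375 (exercise)
Node u (S = 84.5): continuation = e^(−0.1)·[0.4433·0.0000 + 0.5567·0.0000] = 0.0000; exercise value = 0.0000 ≤ continuation, so V_u = 0.0000
Node d (S = 61.75): continuation = e^(−0.1)·[0.4433·0.0000 + 0.5567·6.3375] = 3.1921; exercise value = 3.2500 > continuation, so V_d = 3.2500 (exercise)
Node 0 (S = 65): continuation = e^(−0.1)·[0.4433·0.0000 + 0.5567·3.2500] = 1.6370; exercise value = 0.0000 ≤ continuation, so V_0 = 1.6370

$1.64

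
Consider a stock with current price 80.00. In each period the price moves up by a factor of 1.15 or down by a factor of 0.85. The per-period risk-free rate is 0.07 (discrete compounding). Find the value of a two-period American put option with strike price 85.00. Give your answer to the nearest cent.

Risk-neutral probability p = (1 + 0.07 − 0.85)/(1.15 − 0.85) = 0.2200/0.3000 = 0.7333
Terminal stock prices: S_uu = 105.8, S_ud = 78.2, S_dd = 57.8
Terminal payoffs (K − S): max(-20.8, 0) = 0, max(6.8, 0) = 6.8, max(27.2, 0) = 27.2
Node u (S = 92): continuation = 1/1.07·[0.7333·0.0000 + 0.2667·6.8000] = 1.6947; exercise value = 0.0000 ≤ continuation, so V_u = 1.6947
Node d (S = 68): continuation = 1/1.07·[0.7333·6.8000 + 0.2667·27.2000] = 11.4393; exercise value = 17.0000 > continuation, so V_d = 17.0000 (exercise)
Node 0 (S = 80): continuation = 1/1.07·[0.7333·1.6947 + 0.2667·17.0000] = 5.3982; exercise value = 5.0000 ≤ continuation, so V_0 = 5.3982

5.40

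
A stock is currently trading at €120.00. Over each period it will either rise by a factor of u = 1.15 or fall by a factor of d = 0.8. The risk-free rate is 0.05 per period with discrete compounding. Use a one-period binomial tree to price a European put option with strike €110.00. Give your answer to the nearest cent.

Risk-neutral probability p = (1 + 0.05 − 0.8)/(1.15 − 0.8) = 0.2500/0.3500 = 0.7143
Terminal stock prices: S_u = 138, S_d = 96
Terminal payoffs (K − S): max(-28, 0) = 0, max(14, 0) = 14
Node 0 (S = 120): V_0 = 1/1.05·[0.7143·0.0000 + 0.2857·14.0000] = 3.8095

€3.81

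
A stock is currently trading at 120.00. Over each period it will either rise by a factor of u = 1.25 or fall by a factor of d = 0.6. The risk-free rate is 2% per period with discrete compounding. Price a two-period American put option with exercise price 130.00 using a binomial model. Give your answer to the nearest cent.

Risk-neutral probability p = (1 + 0.02 − 0.6)/(1.25 − 0.6) = 0.4200/0.6500 = 0.6462
Terminal stock prices: S_uu = 187.5, S_ud = 90, S_dd = 43.2
Terminal payoffs (K − S): max(-57.5, 0) = 0, max(40, 0) = 40, max(86.8, 0) = 86.8
Node u (S = 150): continuation = 1/1.02·[0.6462·0.0000 + 0.3538·40.0000] = 13.8763; exercise value = 0.0000 ≤ continuation, so V_u = 13.8763
Node d (S = 72): continuation = 1/1.02·[0.6462·40.0000 + 0.3538·86.8000] = 55.4510; exercise value = 58.0000 > continuation, so V_d = 58.0000 (exercise)
Node 0 (S = 120): continuation = 1/1.02·[0.6462·13.8763 + 0.3538·58.0000] = 28.9111; exercise value = 10.0000 ≤ continuation, so V_0 = 28.9111

28.91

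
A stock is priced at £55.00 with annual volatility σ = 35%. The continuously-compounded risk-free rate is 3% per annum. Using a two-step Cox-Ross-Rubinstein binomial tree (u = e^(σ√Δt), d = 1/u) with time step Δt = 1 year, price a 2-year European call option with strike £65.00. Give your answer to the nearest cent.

CRR parameters: u = e^(σ√Δt) = e^(0.35·√1) = 1.4191, d = 1/u = 0.7047
Per-period rate: rΔt = 0.03·1 = 0.03, so R = e^0.03 = 1.0305
Risk-neutral probability p = (e^0.03 − 0.7047)/(1.4191 − 0.7047) = 0.3258/0.7144 = 0.4560
Terminal stock prices: S_uu = 110.8, S_ud = 55, S_dd = 27.31
Terminal payoffs (S − K): max(45.76, 0) = 45.76, max(-10, 0) = 0, max(-37.69, 0) = 0
Node u (S = 78.05): V_u = e^(−0.03)·[0.4560·45.7564 + 0.5440·0.0000] = 20.2489
Node d (S = 38.76): V_d = e^(−0.03)·[0.4560·0.0000 + 0.5440·0.0000] = 0.0000
Node 0 (S = 55): V_0 = e^(−0.03)·[0.4560·20.2489 + 0.5440·0.0000] = 8.9608

£8.96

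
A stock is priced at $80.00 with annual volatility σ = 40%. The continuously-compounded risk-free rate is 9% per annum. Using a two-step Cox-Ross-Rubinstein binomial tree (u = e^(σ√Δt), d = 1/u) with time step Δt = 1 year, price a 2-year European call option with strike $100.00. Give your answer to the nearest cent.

CRR parameters: u = e^(σ√Δt) = e^(0.4·√1) = 1.4918, d = 1/u = 0.6703
Per-period rate: rΔt = 0.09·1 = 0.09, so R = e^0.09 = 1.0942
Risk-neutral probability p = (e^0.09 − 0.6703)/(1.4918 − 0.6703) = 0.4239/0.8215 = 0.5159
Terminal stock prices: S_uu = 178, S_ud = 80, S_dd = 35.95
Terminal payoffs (S − K): max(78.04, 0) = 78.04, max(-20, 0) = 0, max(-64.05, 0) = 0
Node u (S = 119.3): V_u = e^(−0.09)·[0.5159·78.0433 + 0.4841·0.0000] = 36.8006
Node d (S = 53.63): V_d = e^(−0.09)·[0.5159·0.0000 + 0.4841·0.0000] = 0.0000
Node 0 (S = 80): V_0 = e^(−0.09)·[0.5159·36.8006 + 0.4841·0.0000] = 17.3530

$17.35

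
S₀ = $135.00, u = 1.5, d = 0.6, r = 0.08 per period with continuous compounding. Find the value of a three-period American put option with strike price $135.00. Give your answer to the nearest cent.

$28.70

Risk-neutral probability p = (e^0.08 − 0.6)/(1.5 − 0.6) = 0.4833/0.9000 = 0.5370
Terminal stock prices: S_uuu = 455.6, S_uud = 182.2, S_udd = 72.9, S_ddd = 29.16
Terminal payoffs (K − S): max(-320.6, 0) = 0, max(-47.25, 0) = 0, max(62.1, 0) = 62.1, max(105.8, 0) = 105.8
Node uu (S = 303.8): continuation = e^(−0.08)·[0.5370·0.0000 + 0.4630·0.0000] = 0.0000; exercise value = 0.0000 ≤ continuation, so V_uu = 0.0000
Node ud (S = 121.5): continuation = e^(−0.08)·[0.5370·0.0000 + 0.4630·62.1000] = 26.5425; exercise value = 13.5000 ≤ continuation, so V_ud = 26.5425
Node dd (S = 48.6): continuation = e^(−0.08)·[0.5370·62.1000 + 0.4630·105.8400] = 76.0207; exercise value = 86.4000 > continuation, so V_dd = 86.4000 (exercise)
Node u (S = 202.5): continuation = e^(−0.08)·[0.5370·0.0000 + 0.4630·26.5425] = 11.3447; exercise value = 0.0000 ≤ continuation, so V_u = 11.3447
Node d (S = 81): continuation = e^(−0.08)·[0.5370·26.5425 + 0.4630·86.4000] = 50.0859; exercise value = 54.0000 > continuation, so V_d = 54.0000 (exercise)
Node 0 (S = 135): continuation = e^(−0.08)·[0.5370·11.3447 + 0.4630·54.0000] = 28.7040; exercise value = 0.0000 ≤ continuation, so V_0 = 28.7040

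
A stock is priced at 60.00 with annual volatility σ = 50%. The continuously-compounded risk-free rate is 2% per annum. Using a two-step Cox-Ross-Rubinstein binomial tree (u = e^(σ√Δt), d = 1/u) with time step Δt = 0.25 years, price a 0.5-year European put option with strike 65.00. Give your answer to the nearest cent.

11.09

CRR parameters: u = e^(σ√Δt) = e^(0.5·√0.25) = 1.2840, d = 1/u = 0.7788
Per-period rate: rΔt = 0.02·0.25 = 0.005, so R = e^0.005 = 1.0050
Risk-neutral probability p = (e^0.005 − 0.7788)/(1.2840 − 0.7788) = 0.2262/0.5052 = 0.4477
Terminal stock prices: S_uu = 98.92, S_ud = 60, S_dd = 36.39
Terminal payoffs (K − S): max(-33.92, 0) = 0, max(5, 0) = 5, max(28.61, 0) = 28.61
Node u (S = 77.04): V_u = e^(−0.005)·[0.4477·0.0000 + 0.5523·5.0000] = 2.7475
Node d (S = 46.73): V_d = e^(−0.005)·[0.4477·5.0000 + 0.5523·28.6082] = 17.9478
Node 0 (S = 60): V_0 = e^(−0.005)·[0.4477·2.7475 + 0.5523·17.9478] = 11.0864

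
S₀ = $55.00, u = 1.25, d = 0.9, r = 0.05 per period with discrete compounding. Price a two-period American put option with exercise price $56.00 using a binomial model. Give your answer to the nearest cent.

$3.54

Risk-neutral probability p = (1 + 0.05 − 0.9)/(1.25 − 0.9) = 0.1500/0.3500 = 0.4286
Terminal stock prices: S_uu = 85.94, S_ud = 61.88, S_dd = 44.55
Terminal payoffs (K − S): max(-29.94, 0) = 0, max(-5.875, 0) = 0, max(11.45, 0) = 11.45
Node u (S = 68.75): continuation = 1/1.05·[0.4286·0.0000 + 0.5714·0.0000] = 0.0000; exercise value = 0.0000 ≤ continuation, so V_u = 0.0000
Node d (S = 49.5): continuation = 1/1.05·[0.4286·0.0000 + 0.5714·11.4500] = 6.2313; exercise value = 6.5000 > continuation, so V_d = 6.5000 (exercise)
Node 0 (S = 55): continuation = 1/1.05·[0.4286·0.0000 + 0.5714·6.5000] = 3.5374; exercise value = 1.0000 ≤ continuation, so V_0 = 3.5374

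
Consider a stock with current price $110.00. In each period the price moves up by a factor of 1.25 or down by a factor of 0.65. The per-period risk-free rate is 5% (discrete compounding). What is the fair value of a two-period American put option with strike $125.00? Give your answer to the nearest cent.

Risk-neutral probability p = (1 + 0.05 − 0.65)/(1.25 − 0.65) = 0.4000/0.6000 = 0.6667
Terminal stock prices: S_uu = 171.9, S_ud = 89.38, S_dd = 46.48
Terminal payoffs (K − S): max(-46.88, 0) = 0, max(35.62, 0) = 35.62, max(78.53, 0) = 78.53
Node u (S = 137.5): continuation = 1/1.05·[0.6667·0.0000 + 0.3333·35.6250] = 11.3095; exercise value = 0.0000 ≤ continuation, so V_u = 11.3095
Node d (S = 71.5): continuation = 1/1.05·[0.6667·35.6250 + 0.3333·78.5250] = 47.5476; exercise value = 53.5000 > continuation, so V_d = 53.5000 (exercise)
Node 0 (S = 110): continuation = 1/1.05·[0.6667·11.3095 + 0.3333·53.5000] = 24.1648; exercise value = 15.0000 ≤ continuation, so V_0 = 24.1648

$24.16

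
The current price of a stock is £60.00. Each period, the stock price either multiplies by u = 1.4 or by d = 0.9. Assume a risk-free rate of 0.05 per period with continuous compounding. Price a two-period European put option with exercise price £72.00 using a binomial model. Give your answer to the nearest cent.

Risk-neutral probability p = (e^0.05 − 0.9)/(1.4 − 0.9) = 0.1513/0.5000 = 0.3025
Terminal stock prices: S_uu = 117.6, S_ud = 75.6, S_dd = 48.6
Terminal payoffs (K − S): max(-45.6, 0) = 0, max(-3.6, 0) = 0, max(23.4, 0) = 23.4
Node u (S = 84): V_u = e^(−0.05)·[0.3025·0.0000 + 0.6975·0.0000] = 0.0000
Node d (S = 54): V_d = e^(−0.05)·[0.3025·0.0000 + 0.6975·23.4000] = 15.5246
Node 0 (S = 60): V_0 = e^(−0.05)·[0.3025·0.0000 + 0.6975·15.5246] = 10.2996

£10.30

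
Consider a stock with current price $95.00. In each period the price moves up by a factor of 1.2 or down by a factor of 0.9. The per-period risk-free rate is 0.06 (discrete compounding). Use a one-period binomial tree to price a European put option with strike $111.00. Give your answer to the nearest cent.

Risk-neutral probability p = (1 + 0.06 − 0.9)/(1.2 − 0.9) = 0.1600/0.3000 = 0.5333
Terminal stock prices: S_u = 114, S_d = 85.5
Terminal payoffs (K − S): max(-3, 0) = 0, max(25.5, 0) = 25.5
Node 0 (S = 95): V_0 = 1/1.06·[0.5333·0.0000 + 0.4667·25.5000] = 11.2264

$11.23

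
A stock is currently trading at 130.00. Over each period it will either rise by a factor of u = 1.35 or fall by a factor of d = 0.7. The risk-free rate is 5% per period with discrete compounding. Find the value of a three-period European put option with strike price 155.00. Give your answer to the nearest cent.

29.89

Risk-neutral probability p = (1 + 0.05 − 0.7)/(1.35 − 0.7) = 0.3500/0.6500 = 0.5385
Terminal stock prices: S_uuu = 319.8, S_uud = 165.8, S_udd = 85.99, S_ddd = 44.59
Terminal payoffs (K − S): max(-164.8, 0) = 0, max(-10.85, 0) = 0, max(69.01, 0) = 69.01, max(110.4, 0) = 110.4
Node uu (S = 236.9): V_uu = 1/1.05·[0.5385·0.0000 + 0.4615·0.0000] = 0.0000
Node ud (S = 122.8): V_ud = 1/1.05·[0.5385·0.0000 + 0.4615·69.0050] = 30.3319
Node dd (S = 63.7): V_dd = 1/1.05·[0.5385·69.0050 + 0.4615·110.4100] = 83.9190
Node u (S = 175.5): V_u = 1/1.05·[0.5385·0.0000 + 0.4615·30.3319] = 13.3327
Node d (S = 91): V_d = 1/1.05·[0.5385·30.3319 + 0.4615·83.9190] = 52.4423
Node 0 (S = 130): V_0 = 1/1.05·[0.5385·13.3327 + 0.4615·52.4423] = 29.8888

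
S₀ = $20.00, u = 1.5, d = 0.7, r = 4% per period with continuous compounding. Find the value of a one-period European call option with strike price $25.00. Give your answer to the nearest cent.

Risk-neutral probability p = (e^0.04 − 0.7)/(1.5 − 0.7) = 0.3408/0.8000 = 0.4260
Terminal stock prices: S_u = 30, S_d = 14
Terminal payoffs (S − K): max(5, 0) = 5, max(-11, 0) = 0
Node 0 (S = 20): V_0 = e^(−0.04)·[0.4260·5.0000 + 0.5740·0.0000] = 2.0465

$2.05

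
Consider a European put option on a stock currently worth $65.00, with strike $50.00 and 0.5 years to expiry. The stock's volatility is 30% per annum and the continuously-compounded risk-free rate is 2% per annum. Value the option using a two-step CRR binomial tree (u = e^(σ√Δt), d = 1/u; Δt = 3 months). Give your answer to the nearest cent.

CRR parameters: u = e^(σ√Δt) = e^(0.3·√0.25) = 1.1618, d = 1/u = 0.8607
Per-period rate: rΔt = 0.02·0.25 = 0.005, so R = e^0.005 = 1.0050
Risk-neutral probability p = (e^0.005 − 0.8607)/(1.1618 − 0.8607) = 0.1443/0.3011 = 0.4792
Terminal stock prices: S_uu = 87.74, S_ud = 65, S_dd = 48.15
Terminal payoffs (K − S): max(-37.74, 0) = 0, max(-15, 0) = 0, max(1.847, 0) = 1.847
Node u (S = 75.52): V_u = e^(−0.005)·[0.4792·0.0000 + 0.5208·0.0000] = 0.0000
Node d (S = 55.95): V_d = e^(−0.005)·[0.4792·0.0000 + 0.5208·1.8468] = 0.9570
Node 0 (S = 65): V_0 = e^(−0.005)·[0.4792·0.0000 + 0.5208·0.9570] = 0.4959

$0.50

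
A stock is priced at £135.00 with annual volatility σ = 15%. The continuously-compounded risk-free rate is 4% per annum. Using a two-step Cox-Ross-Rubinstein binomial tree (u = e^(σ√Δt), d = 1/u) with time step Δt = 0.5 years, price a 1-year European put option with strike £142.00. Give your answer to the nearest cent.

CRR parameters: u = e^(σ√Δt) = e^(0.15·√0.5) = 1.1119, d = 1/u = 0.8994
Per-period rate: rΔt = 0.04·0.5 = 0.02, so R = e^0.02 = 1.0202
Risk-neutral probability p = (e^0.02 − 0.8994)/(1.1119 − 0.8994) = 0.1208/0.2125 = 0.5686
Terminal stock prices: S_uu = 166.9, S_ud = 135, S_dd = 109.2
Terminal payoffs (K − S): max(-24.9, 0) = 0, max(7, 0) = 7, max(32.8, 0) = 32.8
Node u (S = 150.1): V_u = e^(−0.02)·[0.5686·0.0000 + 0.4314·7.0000] = 2.9603
Node d (S = 121.4): V_d = e^(−0.02)·[0.5686·7.0000 + 0.4314·32.8042] = 17.7739
Node 0 (S = 135): V_0 = e^(−0.02)·[0.5686·2.9603 + 0.4314·17.7739] = 9.1663

£9.17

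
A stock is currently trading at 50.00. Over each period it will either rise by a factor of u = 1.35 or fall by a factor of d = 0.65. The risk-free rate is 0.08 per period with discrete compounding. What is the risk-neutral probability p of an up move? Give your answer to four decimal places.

p = 0.6143

Risk-neutral probability p = (1 + 0.08 − 0.65)/(1.35 − 0.65) = 0.4300/0.7000 = 0.6143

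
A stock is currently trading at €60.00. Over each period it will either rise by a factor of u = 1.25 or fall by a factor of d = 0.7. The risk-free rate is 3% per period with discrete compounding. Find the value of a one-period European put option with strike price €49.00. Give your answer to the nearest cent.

€2.72

Risk-neutral probability p = (1 + 0.03 − 0.7)/(1.25 − 0.7) = 0.3300/0.5500 = 0.6000
Terminal stock prices: S_u = 75, S_d = 42
Terminal payoffs (K − S): max(-26, 0) = 0, max(7, 0) = 7
Node 0 (S = 60): V_0 = 1/1.03·[0.6000·0.0000 + 0.4000·7.0000] = 2.7184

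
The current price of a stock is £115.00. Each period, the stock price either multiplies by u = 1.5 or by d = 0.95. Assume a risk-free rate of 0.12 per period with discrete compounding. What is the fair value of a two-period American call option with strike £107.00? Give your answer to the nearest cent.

£30.92

Risk-neutral probability p = (1 + 0.12 − 0.95)/(1.5 − 0.95) = 0.1700/0.5500 = 0.3091
Terminal stock prices: S_uu = 258.8, S_ud = 163.9, S_dd = 103.8
Terminal payoffs (S − K): max(151.8, 0) = 151.8, max(56.88, 0) = 56.88, max(-3.213, 0) = 0
Node u (S = 172.5): continuation = 1/1.12·[0.3091·151.7500 + 0.6909·56.8750] = 76.9643; exercise value = 65.5000 ≤ continuation, so V_u = 76.9643
Node d (S = 109.2): continuation = 1/1.12·[0.3091·56.8750 + 0.6909·0.0000] = 15.6960; exercise value = 2.2500 ≤ continuation, so V_d = 15.6960
Node 0 (S = 115): continuation = 1/1.12·[0.3091·76.9643 + 0.6909·15.6960] = 30.9228; exercise value = 8.0000 ≤ continuation, so V_0 = 30.9228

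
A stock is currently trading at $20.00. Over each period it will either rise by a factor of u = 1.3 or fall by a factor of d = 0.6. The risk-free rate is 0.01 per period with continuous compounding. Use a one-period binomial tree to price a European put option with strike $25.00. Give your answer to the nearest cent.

$5.33

Risk-neutral probability p = (e^0.01 − 0.6)/(1.3 − 0.6) = 0.4101/0.7000 = 0.5858
Terminal stock prices: S_u = 26, S_d = 12
Terminal payoffs (K − S): max(-1, 0) = 0, max(13, 0) = 13
Node 0 (S = 20): V_0 = e^(−0.01)·[0.5858·0.0000 + 0.4142·13.0000] = 5.3312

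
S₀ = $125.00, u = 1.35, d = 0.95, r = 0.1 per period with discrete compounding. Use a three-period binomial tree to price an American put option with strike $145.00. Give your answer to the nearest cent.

$20.00

Risk-neutral probability p = (1 + 0.1 − 0.95)/(1.35 − 0.95) = 0.1500/0.4000 = 0.3750
Terminal stock prices: S_uuu = 307.5, S_uud = 216.4, S_udd = 152.3, S_ddd = 107.2
Terminal payoffs (K − S): max(-162.5, 0) = 0, max(-71.42, 0) = 0, max(-7.297, 0) = 0, max(37.83, 0) = 37.83
Node uu (S = 227.8): continuation = 1/1.1·[0.3750·0.0000 + 0.6250·0.0000] = 0.0000; exercise value = 0.0000 ≤ continuation, so V_uu = 0.0000
Node ud (S = 160.3): continuation = 1/1.1·[0.3750·0.0000 + 0.6250·0.0000] = 0.0000; exercise value = 0.0000 ≤ continuation, so V_ud = 0.0000
Node dd (S = 112.8): continuation = 1/1.1·[0.3750·0.0000 + 0.6250·37.8281] = 21.4933; exercise value = 32.1875 > continuation, so V_dd = 32.1875 (exercise)
Node u (S = 168.8): continuation = 1/1.1·[0.3750·0.0000 + 0.6250·0.0000] = 0.0000; exercise value = 0.0000 ≤ continuation, so V_u = 0.0000
Node d (S = 118.8): continuation = 1/1.1·[0.3750·0.0000 + 0.6250·32.1875] = 18.2884; exercise value = 26.2500 > continuation, so V_d = 26.2500 (exercise)
Node 0 (S = 125): continuation = 1/1.1·[0.3750·0.0000 + 0.6250·26.2500] = 14.9148; exercise value = 20.0000 > continuation, so V_0 = 20.0000 (exercise)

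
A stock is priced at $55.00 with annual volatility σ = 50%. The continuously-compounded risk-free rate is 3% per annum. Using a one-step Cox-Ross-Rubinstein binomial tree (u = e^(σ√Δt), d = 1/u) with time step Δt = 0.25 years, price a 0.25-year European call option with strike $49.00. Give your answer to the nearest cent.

$9.72

CRR parameters: u = e^(σ√Δt) = e^(0.5·√0.25) = 1.2840, d = 1/u = 0.7788
Per-period rate: rΔt = 0.03·0.25 = 0.0075, so R = e^0.0075 = 1.0075
Risk-neutral probability p = (e^0.0075 − 0.7788)/(1.2840 − 0.7788) = 0.2287/0.5052 = 0.4527
Terminal stock prices: S_u = 70.62, S_d = 42.83
Terminal payoffs (S − K): max(21.62, 0) = 21.62, max(-6.166, 0) = 0
Node 0 (S = 55): V_0 = e^(−0.0075)·[0.4527·21.6214 + 0.5473·0.0000] = 9.7154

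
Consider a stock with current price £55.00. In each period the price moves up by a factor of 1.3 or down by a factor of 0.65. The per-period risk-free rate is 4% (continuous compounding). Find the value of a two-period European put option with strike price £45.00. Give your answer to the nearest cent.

Risk-neutral probability p = (e^0.04 − 0.65)/(1.3 − 0.65) = 0.3908/0.6500 = 0.6012
Terminal stock prices: S_uu = 92.95, S_ud = 46.48, S_dd = 23.24
Terminal payoffs (K − S): max(-47.95, 0) = 0, max(-1.475, 0) = 0, max(21.76, 0) = 21.76
Node u (S = 71.5): V_u = e^(−0.04)·[0.6012·0.0000 + 0.3988·0.0000] = 0.0000
Node d (S = 35.75): V_d = e^(−0.04)·[0.6012·0.0000 + 0.3988·21.7625] = 8.3376
Node 0 (S = 55): V_0 = e^(−0.04)·[0.6012·0.0000 + 0.3988·8.3376] = 3.1943

£3.19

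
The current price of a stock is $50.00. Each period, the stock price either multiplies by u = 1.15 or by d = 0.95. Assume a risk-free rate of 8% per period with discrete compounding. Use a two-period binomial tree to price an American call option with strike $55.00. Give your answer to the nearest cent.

Risk-neutral probability p = (1 + 0.08 − 0.95)/(1.15 − 0.95) = 0.1300/0.2000 = 0.6500
Terminal stock prices: S_uu = 66.12, S_ud = 54.62, S_dd = 45.12
Terminal payoffs (S − K): max(11.12, 0) = 11.12, max(-0.375, 0) = 0, max(-9.875, 0) = 0
Node u (S = 57.5): continuation = 1/1.08·[0.6500·11.1250 + 0.3500·0.0000] = 6.6956; exercise value = 2.5000 ≤ continuation, so V_u = 6.6956
Node d (S = 47.5): continuation = 1/1.08·[0.6500·0.0000 + 0.3500·0.0000] = 0.0000; exercise value = 0.0000 ≤ continuation, so V_d = 0.0000
Node 0 (S = 50): continuation = 1/1.08·[0.6500·6.6956 + 0.3500·0.0000] = 4.0298; exercise value = 0.0000 ≤ continuation, so V_0 = 4.0298

$4.03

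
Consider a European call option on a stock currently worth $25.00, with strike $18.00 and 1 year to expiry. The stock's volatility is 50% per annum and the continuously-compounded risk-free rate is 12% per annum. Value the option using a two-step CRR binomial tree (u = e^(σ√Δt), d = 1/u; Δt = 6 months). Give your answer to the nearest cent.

CRR parameters: u = e^(σ√Δt) = e^(0.5·√0.5) = 1.4241, d = 1/u = 0.7022
Per-period rate: rΔt = 0.12·0.5 = 0.06, so R = e^0.06 = 1.0618
Risk-neutral probability p = (e^0.06 − 0.7022)/(1.4241 − 0.7022) = 0.3596/0.7219 = 0.4982
Terminal stock prices: S_uu = 50.7, S_ud = 25, S_dd = 12.33
Terminal payoffs (S − K): max(32.7, 0) = 32.7, max(7, 0) = 7, max(-5.673, 0) = 0
Node u (S = 35.6): V_u = e^(−0.06)·[0.4982·32.7029 + 0.5018·7.0000] = 18.6512
Node d (S = 17.55): V_d = e^(−0.06)·[0.4982·7.0000 + 0.5018·0.0000] = 3.2841
Node 0 (S = 25): V_0 = e^(−0.06)·[0.4982·18.6512 + 0.5018·3.2841] = 10.3026

$10.30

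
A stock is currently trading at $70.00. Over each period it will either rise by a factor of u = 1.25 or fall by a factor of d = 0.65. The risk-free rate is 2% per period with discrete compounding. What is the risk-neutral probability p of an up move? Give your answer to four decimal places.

p = 0.6167

Risk-neutral probability p = (1 + 0.02 − 0.65)/(1.25 − 0.65) = 0.3700/0.6000 = 0.6167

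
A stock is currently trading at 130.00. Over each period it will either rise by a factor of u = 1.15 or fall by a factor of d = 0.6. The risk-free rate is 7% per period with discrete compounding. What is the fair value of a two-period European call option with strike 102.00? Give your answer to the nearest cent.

Risk-neutral probability p = (1 + 0.07 − 0.6)/(1.15 − 0.6) = 0.4700/0.5500 = 0.8545
Terminal stock prices: S_uu = 171.9, S_ud = 89.7, S_dd = 46.8
Terminal payoffs (S − K): max(69.92, 0) = 69.92, max(-12.3, 0) = 0, max(-55.2, 0) = 0
Node u (S = 149.5): V_u = 1/1.07·[0.8545·69.9250 + 0.1455·0.0000] = 55.8449
Node d (S = 78): V_d = 1/1.07·[0.8545·0.0000 + 0.1455·0.0000] = 0.0000
Node 0 (S = 130): V_0 = 1/1.07·[0.8545·55.8449 + 0.1455·0.0000] = 44.6000

44.60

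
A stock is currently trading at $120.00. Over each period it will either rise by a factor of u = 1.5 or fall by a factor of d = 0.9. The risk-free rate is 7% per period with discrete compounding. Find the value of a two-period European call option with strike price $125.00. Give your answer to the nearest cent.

Risk-neutral probability p = (1 + 0.07 − 0.9)/(1.5 − 0.9) = 0.1700/0.6000 = 0.2833
Terminal stock prices: S_uu = 270, S_ud = 162, S_dd = 97.2
Terminal payoffs (S − K): max(145, 0) = 145, max(37, 0) = 37, max(-27.8, 0) = 0
Node u (S = 180): V_u = 1/1.07·[0.2833·145.0000 + 0.7167·37.0000] = 63.1776
Node d (S = 108): V_d = 1/1.07·[0.2833·37.0000 + 0.7167·0.0000] = 9.7975
Node 0 (S = 120): V_0 = 1/1.07·[0.2833·63.1776 + 0.7167·9.7975] = 23.2915

$23.29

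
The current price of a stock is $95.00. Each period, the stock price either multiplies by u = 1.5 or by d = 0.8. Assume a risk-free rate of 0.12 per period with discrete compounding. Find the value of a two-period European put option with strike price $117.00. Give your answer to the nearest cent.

Risk-neutral probability p = (1 + 0.12 − 0.8)/(1.5 − 0.8) = 0.3200/0.7000 = 0.4571
Terminal stock prices: S_uu = 213.8, S_ud = 114, S_dd = 60.8
Terminal payoffs (K − S): max(-96.75, 0) = 0, max(3, 0) = 3, max(56.2, 0) = 56.2
Node u (S = 142.5): V_u = 1/1.12·[0.4571·0.0000 + 0.5429·3.0000] = 1.4541
Node d (S = 76): V_d = 1/1.12·[0.4571·3.0000 + 0.5429·56.2000] = 28.4643
Node 0 (S = 95): V_0 = 1/1.12·[0.4571·1.4541 + 0.5429·28.4643] = 14.3900

$14.39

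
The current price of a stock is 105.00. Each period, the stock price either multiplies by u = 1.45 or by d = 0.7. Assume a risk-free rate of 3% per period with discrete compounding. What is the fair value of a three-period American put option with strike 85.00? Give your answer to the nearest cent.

12.54

Risk-neutral probability p = (1 + 0.03 − 0.7)/(1.45 − 0.7) = 0.3300/0.7500 = 0.4400
Terminal stock prices: S_uuu = 320.1, S_uud = 154.5, S_udd = 74.6, S_ddd = 36.01
Terminal payoffs (K − S): max(-235.1, 0) = 0, max(-69.53, 0) = 0, max(10.4, 0) = 10.4, max(48.99, 0) = 48.99
Node uu (S = 220.8): continuation = 1/1.03·[0.4400·0.0000 + 0.5600·0.0000] = 0.0000; exercise value = 0.0000 ≤ continuation, so V_uu = 0.0000
Node ud (S = 106.6): continuation = 1/1.03·[0.4400·0.0000 + 0.5600·10.3975] = 5.6530; exercise value = 0.0000 ≤ continuation, so V_ud = 5.6530
Node dd (S = 51.45): continuation = 1/1.03·[0.4400·10.3975 + 0.5600·48.9850] = 31.0743; exercise value = 33.5500 > continuation, so V_dd = 33.5500 (exercise)
Node u (S = 152.2): continuation = 1/1.03·[0.4400·0.0000 + 0.5600·5.6530] = 3.0735; exercise value = 0.0000 ≤ continuation, so V_u = 3.0735
Node d (S = 73.5): continuation = 1/1.03·[0.4400·5.6530 + 0.5600·33.5500] = 20.6557; exercise value = 11.5000 ≤ continuation, so V_d = 20.6557
Node 0 (S = 105): continuation = 1/1.03·[0.4400·3.0735 + 0.5600·20.6557] = 12.5432; exercise value = 0.0000 ≤ continuation, so V_0 = 12.5432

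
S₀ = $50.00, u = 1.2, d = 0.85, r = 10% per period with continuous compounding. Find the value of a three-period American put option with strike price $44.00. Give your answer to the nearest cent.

Risk-neutral probability p = (e^0.1 − 0.85)/(1.2 − 0.85) = 0.2552/0.3500 = 0.7291
Terminal stock prices: S_uuu = 86.4, S_uud = 61.2, S_udd = 43.35, S_ddd = 30.71
Terminal payoffs (K − S): max(-42.4, 0) = 0, max(-17.2, 0) = 0, max(0.65, 0) = 0.65, max(13.29, 0) = 13.29
Node uu (S = 72): continuation = e^(−0.1)·[0.7291·0.0000 + 0.2709·0.0000] = 0.0000; exercise value = 0.0000 ≤ continuation, so V_uu = 0.0000
Node ud (S = 51): continuation = e^(−0.1)·[0.7291·0.0000 + 0.2709·0.6500] = 0.1594; exercise value = 0.0000 ≤ continuation, so V_ud = 0.1594
Node dd (S = 36.12): continuation = e^(−0.1)·[0.7291·0.6500 + 0.2709·13.2938] = 3.6878; exercise value = 7.8750 > continuation, so V_dd = 7.8750 (exercise)
Node u (S = 60): continuation = e^(−0.1)·[0.7291·0.0000 + 0.2709·0.1594] = 0.0391; exercise value = 0.0000 ≤ continuation, so V_u = 0.0391
Node d (S = 42.5): continuation = e^(−0.1)·[0.7291·0.1594 + 0.2709·7.8750] = 2.0357; exercise value = 1.5000 ≤ continuation, so V_d = 2.0357
Node 0 (S = 50): continuation = e^(−0.1)·[0.7291·0.0391 + 0.2709·2.0357] = 0.5248; exercise value = 0.0000 ≤ continuation, so V_0 = 0.5248

$0.52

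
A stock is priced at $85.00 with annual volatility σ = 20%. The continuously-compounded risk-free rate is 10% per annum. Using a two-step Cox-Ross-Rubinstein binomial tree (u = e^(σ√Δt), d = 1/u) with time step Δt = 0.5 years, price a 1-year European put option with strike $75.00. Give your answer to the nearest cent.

$1.24

CRR parameters: u = e^(σ√Δt) = e^(0.2·√0.5) = 1.1519, d = 1/u = 0.8681
Per-period rate: rΔt = 0.1·0.5 = 0.05, so R = e^0.05 = 1.0513
Risk-neutral probability p = (e^0.05 − 0.8681)/(1.1519 − 0.8681) = 0.1831/0.2838 = 0.6454
Terminal stock prices: S_uu = 112.8, S_ud = 85, S_dd = 64.06
Terminal payoffs (K − S): max(-37.79, 0) = 0, max(-10, 0) = 0, max(10.94, 0) = 10.94
Node u (S = 97.91): V_u = e^(−0.05)·[0.6454·0.0000 + 0.3546·0.0000] = 0.0000
Node d (S = 73.79): V_d = e^(−0.05)·[0.6454·0.0000 + 0.3546·10.9407] = 3.6907
Node 0 (S = 85): V_0 = e^(−0.05)·[0.6454·0.0000 + 0.3546·3.6907] = 1.2450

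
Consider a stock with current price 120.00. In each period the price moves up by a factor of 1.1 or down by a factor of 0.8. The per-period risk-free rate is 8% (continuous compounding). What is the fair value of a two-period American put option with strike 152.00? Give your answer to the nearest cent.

32.00

Risk-neutral probability p = (e^0.08 − 0.8)/(1.1 − 0.8) = 0.2833/0.3000 = 0.9443
Terminal stock prices: S_uu = 145.2, S_ud = 105.6, S_dd = 76.8
Terminal payoffs (K − S): max(6.8, 0) = 6.8, max(46.4, 0) = 46.4, max(75.2, 0) = 75.2
Node u (S = 132): continuation = e^(−0.08)·[0.9443·6.8000 + 0.0557·46.4000] = 8.3137; exercise value = 20.0000 > continuation, so V_u = 20.0000 (exercise)
Node d (S = 96): continuation = e^(−0.08)·[0.9443·46.4000 + 0.0557·75.2000] = 44.3137; exercise value = 56.0000 > continuation, so V_d = 56.0000 (exercise)
Node 0 (S = 120): continuation = e^(−0.08)·[0.9443·20.0000 + 0.0557·56.0000] = 20.3137; exercise value = 32.0000 > continuation, so V_0 = 32.0000 (exercise)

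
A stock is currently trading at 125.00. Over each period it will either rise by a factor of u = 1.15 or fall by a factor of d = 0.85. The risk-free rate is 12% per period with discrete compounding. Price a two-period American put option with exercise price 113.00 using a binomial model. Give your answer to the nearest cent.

Risk-neutral probability p = (1 + 0.12 − 0.85)/(1.15 − 0.85) = 0.2700/0.3000 = 0.9000
Terminal stock prices: S_uu = 165.3, S_ud = 122.2, S_dd = 90.31
Terminal payoffs (K − S): max(-52.31, 0) = 0, max(-9.188, 0) = 0, max(22.69, 0) = 22.69
Node u (S = 143.8): continuation = 1/1.12·[0.9000·0.0000 + 0.1000·0.0000] = 0.0000; exercise value = 0.0000 ≤ continuation, so V_u = 0.0000
Node d (S = 106.2): continuation = 1/1.12·[0.9000·0.0000 + 0.1000·22.6875] = 2.0257; exercise value = 6.7500 > continuation, so V_d = 6.7500 (exercise)
Node 0 (S = 125): continuation = 1/1.12·[0.9000·0.0000 + 0.1000·6.7500] = 0.6027; exercise value = 0.0000 ≤ continuation, so V_0 = 0.6027

0.60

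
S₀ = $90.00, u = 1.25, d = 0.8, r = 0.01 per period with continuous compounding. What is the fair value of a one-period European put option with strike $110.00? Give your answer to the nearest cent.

Risk-neutral probability p = (e^0.01 − 0.8)/(1.25 − 0.8) = 0.2101/0.4500 = 0.4668
Terminal stock prices: S_u = 112.5, S_d = 72
Terminal payoffs (K − S): max(-2.5, 0) = 0, max(38, 0) = 38
Node 0 (S = 90): V_0 = e^(−0.01)·[0.4668·0.0000 + 0.5332·38.0000] = 20.0608

$20.06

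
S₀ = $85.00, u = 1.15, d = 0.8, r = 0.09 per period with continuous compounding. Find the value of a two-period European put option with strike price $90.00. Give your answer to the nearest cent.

$3.40

Risk-neutral probability p = (e^0.09 − 0.8)/(1.15 − 0.8) = 0.2942/0.3500 = 0.8405
Terminal stock prices: S_uu = 112.4, S_ud = 78.2, S_dd = 54.4
Terminal payoffs (K − S): max(-22.41, 0) = 0, max(11.8, 0) = 11.8, max(35.6, 0) = 35.6
Node u (S = 97.75): V_u = e^(−0.09)·[0.8405·0.0000 + 0.1595·11.8000] = 1.7201
Node d (S = 68): V_d = e^(−0.09)·[0.8405·11.8000 + 0.1595·35.6000] = 14.2538
Node 0 (S = 85): V_0 = e^(−0.09)·[0.8405·1.7201 + 0.1595·14.2538] = 3.3992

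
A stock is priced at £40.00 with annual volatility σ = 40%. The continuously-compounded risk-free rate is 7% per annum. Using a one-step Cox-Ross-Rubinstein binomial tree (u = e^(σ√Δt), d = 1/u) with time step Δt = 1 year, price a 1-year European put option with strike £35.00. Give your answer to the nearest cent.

CRR parameters: u = e^(σ√Δt) = e^(0.4·√1) = 1.4918, d = 1/u = 0.6703
Per-period rate: rΔt = 0.07·1 = 0.07, so R = e^0.07 = 1.0725
Risk-neutral probability p = (e^0.07 − 0.6703)/(1.4918 − 0.6703) = 0.4022/0.8215 = 0.4896
Terminal stock prices: S_u = 59.67, S_d = 26.81
Terminal payoffs (K − S): max(-24.67, 0) = 0, max(8.187, 0) = 8.187
Node 0 (S = 40): V_0 = e^(−0.07)·[0.4896·0.0000 + 0.5104·8.1872] = 3.8964

£3.90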